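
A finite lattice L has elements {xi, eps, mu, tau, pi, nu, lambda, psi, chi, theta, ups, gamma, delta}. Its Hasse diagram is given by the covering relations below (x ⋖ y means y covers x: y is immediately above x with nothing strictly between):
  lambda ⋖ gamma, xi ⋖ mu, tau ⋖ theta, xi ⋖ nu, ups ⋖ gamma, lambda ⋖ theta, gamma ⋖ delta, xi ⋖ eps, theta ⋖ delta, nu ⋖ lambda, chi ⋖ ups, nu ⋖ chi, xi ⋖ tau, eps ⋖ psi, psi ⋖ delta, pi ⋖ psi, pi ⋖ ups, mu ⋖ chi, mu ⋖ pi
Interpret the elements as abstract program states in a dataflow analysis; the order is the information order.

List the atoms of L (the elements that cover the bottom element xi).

eps, mu, nu, tau

The atoms are exactly the elements that cover xi: eps, mu, nu, tau.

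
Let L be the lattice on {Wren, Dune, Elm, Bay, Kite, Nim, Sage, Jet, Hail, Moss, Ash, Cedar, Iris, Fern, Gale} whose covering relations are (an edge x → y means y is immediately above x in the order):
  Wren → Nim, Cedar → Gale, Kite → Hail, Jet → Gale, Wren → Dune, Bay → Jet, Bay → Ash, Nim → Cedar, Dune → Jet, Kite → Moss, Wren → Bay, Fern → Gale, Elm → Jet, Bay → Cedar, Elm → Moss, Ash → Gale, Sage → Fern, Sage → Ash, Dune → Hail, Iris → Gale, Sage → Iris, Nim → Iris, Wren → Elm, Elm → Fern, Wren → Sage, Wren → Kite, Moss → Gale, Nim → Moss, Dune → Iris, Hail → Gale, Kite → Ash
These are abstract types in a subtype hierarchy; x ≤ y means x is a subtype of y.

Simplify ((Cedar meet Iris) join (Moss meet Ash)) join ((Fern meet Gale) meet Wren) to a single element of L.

Moss

Cedar ∧ Iris = Nim
Moss ∧ Ash = Kite
Nim ∨ Kite = Moss
Fern ∧ Gale = Fern
Fern ∧ Wren = Wren
Moss ∨ Wren = Moss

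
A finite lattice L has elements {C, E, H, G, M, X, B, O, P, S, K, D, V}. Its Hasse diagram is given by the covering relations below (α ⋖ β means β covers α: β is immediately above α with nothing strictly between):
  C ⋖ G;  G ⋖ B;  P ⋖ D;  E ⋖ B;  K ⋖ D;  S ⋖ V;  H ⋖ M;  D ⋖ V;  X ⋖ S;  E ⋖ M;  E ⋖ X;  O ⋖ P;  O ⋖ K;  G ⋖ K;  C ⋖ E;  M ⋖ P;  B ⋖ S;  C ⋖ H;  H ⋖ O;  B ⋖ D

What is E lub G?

Common upper bounds of {E, G}: B, D, S, V.
The least among these is B.

B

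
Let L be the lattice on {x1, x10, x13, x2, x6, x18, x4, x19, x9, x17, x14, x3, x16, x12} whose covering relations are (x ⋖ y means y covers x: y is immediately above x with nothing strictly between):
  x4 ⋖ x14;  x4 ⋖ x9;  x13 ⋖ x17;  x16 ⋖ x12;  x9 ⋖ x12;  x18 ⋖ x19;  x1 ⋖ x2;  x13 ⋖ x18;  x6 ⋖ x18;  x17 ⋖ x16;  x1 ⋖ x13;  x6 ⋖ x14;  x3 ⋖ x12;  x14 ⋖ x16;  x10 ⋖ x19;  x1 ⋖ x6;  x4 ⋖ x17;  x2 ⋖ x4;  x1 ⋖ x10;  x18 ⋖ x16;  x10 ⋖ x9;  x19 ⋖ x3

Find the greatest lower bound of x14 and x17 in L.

Common lower bounds of {x14, x17}: x1, x2, x4.
The greatest among these is x4.

x4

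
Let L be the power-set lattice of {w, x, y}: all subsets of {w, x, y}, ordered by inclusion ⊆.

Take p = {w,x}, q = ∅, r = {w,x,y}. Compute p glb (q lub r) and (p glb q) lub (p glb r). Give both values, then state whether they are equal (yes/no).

q lub r = {w,x,y}, so p glb (q lub r) = {w,x} glb {w,x,y} = {w,x}.
p glb q = ∅ and p glb r = {w,x}, so (p glb q) lub (p glb r) = ∅ lub {w,x} = {w,x}.
Equal: yes.

{w,x}; {w,x}; yes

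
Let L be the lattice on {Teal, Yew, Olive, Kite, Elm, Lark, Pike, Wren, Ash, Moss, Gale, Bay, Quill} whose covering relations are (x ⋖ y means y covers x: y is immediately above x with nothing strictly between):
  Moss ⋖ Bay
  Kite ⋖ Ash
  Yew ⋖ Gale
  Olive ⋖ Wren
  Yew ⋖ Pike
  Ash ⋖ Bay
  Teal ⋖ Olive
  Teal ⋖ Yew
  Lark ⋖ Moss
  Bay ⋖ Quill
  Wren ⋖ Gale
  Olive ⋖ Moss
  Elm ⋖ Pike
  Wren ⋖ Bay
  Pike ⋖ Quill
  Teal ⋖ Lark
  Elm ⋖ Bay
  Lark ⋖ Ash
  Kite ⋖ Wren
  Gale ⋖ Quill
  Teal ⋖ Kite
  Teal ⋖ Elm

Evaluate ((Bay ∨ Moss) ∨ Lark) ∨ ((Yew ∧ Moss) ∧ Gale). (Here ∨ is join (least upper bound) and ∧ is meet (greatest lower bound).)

Bay

Bay ∨ Moss = Bay
Bay ∨ Lark = Bay
Yew ∧ Moss = Teal
Teal ∧ Gale = Teal
Bay ∨ Teal = Bay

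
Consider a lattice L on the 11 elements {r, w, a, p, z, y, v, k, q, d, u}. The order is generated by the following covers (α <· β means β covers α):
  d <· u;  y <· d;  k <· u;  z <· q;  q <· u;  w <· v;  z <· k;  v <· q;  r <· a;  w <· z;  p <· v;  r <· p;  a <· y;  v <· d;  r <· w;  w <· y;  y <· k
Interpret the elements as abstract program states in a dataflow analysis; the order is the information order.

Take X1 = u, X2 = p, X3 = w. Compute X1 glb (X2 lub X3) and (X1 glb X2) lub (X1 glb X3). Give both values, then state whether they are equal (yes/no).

v; v; yes

X2 lub X3 = v, so X1 glb (X2 lub X3) = u glb v = v.
X1 glb X2 = p and X1 glb X3 = w, so (X1 glb X2) lub (X1 glb X3) = p lub w = v.
Equal: yes.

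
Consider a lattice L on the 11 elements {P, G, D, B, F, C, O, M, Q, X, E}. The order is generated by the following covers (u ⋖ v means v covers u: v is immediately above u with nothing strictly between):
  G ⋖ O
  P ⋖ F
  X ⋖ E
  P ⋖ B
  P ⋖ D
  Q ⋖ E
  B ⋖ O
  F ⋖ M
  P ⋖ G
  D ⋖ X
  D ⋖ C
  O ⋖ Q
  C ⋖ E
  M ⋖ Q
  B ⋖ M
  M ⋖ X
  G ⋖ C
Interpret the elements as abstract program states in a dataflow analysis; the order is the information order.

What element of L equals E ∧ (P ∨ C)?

C

P ∨ C = C
E ∧ C = C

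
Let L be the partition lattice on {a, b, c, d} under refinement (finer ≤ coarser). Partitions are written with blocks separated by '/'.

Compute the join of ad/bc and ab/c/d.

The join of ad/bc and ab/c/d merges any blocks that overlap across the partitions, giving abcd.

abcd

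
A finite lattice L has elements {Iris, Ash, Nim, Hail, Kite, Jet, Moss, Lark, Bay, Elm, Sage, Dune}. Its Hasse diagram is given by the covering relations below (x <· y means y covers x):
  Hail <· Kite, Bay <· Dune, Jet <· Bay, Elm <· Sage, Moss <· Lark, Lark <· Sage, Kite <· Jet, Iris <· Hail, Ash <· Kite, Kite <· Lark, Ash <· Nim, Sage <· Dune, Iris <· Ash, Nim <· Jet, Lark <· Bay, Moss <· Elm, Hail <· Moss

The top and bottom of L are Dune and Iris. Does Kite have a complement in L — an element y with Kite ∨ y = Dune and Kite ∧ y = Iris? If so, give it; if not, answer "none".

none

For every candidate y, either Kite ∨ y ≠ Dune or Kite ∧ y ≠ Iris; no complement exists.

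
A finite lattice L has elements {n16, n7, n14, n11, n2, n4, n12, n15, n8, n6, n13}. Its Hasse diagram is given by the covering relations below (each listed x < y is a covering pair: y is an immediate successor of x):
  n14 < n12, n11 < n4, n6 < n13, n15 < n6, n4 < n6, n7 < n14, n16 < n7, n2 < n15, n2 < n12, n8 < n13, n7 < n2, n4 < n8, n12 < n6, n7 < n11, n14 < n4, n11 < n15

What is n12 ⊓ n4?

Common lower bounds of {n12, n4}: n14, n16, n7.
The greatest among these is n14.

n14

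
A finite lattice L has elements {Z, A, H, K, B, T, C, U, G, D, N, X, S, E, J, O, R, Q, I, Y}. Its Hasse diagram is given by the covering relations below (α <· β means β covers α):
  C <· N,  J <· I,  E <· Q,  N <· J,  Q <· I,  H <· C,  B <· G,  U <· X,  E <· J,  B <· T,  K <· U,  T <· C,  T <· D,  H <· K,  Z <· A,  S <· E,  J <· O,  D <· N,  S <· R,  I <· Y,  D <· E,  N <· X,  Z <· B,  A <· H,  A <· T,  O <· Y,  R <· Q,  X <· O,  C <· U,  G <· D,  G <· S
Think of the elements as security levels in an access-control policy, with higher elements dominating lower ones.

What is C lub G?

Common upper bounds of {C, G}: I, J, N, O, X, Y.
The least among these is N.

N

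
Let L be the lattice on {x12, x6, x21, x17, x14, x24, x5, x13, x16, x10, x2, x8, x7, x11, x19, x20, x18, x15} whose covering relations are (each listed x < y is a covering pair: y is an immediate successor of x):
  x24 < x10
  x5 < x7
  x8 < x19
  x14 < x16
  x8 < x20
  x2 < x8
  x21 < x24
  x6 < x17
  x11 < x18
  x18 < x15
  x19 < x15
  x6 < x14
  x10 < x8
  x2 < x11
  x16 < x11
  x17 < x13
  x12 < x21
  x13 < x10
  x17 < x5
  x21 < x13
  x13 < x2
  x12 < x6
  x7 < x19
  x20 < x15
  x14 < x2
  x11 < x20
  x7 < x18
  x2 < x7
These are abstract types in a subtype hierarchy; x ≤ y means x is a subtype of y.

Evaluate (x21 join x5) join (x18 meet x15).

x21 ∨ x5 = x7
x18 ∧ x15 = x18
x7 ∨ x18 = x18

x18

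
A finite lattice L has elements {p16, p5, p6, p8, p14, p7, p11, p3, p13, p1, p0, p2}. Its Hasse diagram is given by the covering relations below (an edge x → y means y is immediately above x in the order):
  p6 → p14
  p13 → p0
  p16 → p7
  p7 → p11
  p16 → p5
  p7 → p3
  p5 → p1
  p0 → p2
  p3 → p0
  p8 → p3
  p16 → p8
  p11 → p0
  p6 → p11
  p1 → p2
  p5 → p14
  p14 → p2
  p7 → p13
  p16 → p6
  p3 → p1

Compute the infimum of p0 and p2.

p0

Common lower bounds of {p0, p2}: p0, p11, p13, p16, p3, p6, p7, p8.
The greatest among these is p0.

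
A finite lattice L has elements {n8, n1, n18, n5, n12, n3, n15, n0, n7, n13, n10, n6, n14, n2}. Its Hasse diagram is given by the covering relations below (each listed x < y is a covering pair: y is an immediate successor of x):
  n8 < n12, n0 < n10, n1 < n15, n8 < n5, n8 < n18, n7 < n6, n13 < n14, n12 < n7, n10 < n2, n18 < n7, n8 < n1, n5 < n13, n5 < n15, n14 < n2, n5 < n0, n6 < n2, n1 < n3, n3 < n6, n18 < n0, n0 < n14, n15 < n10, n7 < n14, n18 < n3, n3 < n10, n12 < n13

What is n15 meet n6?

Common lower bounds of {n15, n6}: n1, n8.
The greatest among these is n1.

n1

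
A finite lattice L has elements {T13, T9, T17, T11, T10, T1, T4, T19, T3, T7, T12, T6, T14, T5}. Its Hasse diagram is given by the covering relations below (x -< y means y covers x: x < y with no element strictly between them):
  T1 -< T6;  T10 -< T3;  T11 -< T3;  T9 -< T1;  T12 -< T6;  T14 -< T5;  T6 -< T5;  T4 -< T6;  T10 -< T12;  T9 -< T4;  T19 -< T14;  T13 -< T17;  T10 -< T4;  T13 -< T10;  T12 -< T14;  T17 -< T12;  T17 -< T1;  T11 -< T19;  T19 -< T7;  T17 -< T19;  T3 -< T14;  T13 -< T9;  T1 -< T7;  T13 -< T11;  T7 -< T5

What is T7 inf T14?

T19

Common lower bounds of {T7, T14}: T11, T13, T17, T19.
The greatest among these is T19.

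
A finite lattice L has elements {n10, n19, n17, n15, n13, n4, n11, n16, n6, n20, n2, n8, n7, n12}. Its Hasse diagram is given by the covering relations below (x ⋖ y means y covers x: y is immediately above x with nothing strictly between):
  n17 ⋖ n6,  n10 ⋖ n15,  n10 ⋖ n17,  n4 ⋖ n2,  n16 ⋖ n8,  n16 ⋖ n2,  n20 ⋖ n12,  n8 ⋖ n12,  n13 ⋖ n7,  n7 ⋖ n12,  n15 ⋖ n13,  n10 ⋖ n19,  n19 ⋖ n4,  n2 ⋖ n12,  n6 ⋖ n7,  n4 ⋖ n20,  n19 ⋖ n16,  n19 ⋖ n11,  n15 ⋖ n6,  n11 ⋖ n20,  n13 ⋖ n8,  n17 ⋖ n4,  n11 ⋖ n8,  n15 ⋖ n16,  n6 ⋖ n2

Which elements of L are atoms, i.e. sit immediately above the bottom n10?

n15, n17, n19

The atoms are exactly the elements that cover n10: n15, n17, n19.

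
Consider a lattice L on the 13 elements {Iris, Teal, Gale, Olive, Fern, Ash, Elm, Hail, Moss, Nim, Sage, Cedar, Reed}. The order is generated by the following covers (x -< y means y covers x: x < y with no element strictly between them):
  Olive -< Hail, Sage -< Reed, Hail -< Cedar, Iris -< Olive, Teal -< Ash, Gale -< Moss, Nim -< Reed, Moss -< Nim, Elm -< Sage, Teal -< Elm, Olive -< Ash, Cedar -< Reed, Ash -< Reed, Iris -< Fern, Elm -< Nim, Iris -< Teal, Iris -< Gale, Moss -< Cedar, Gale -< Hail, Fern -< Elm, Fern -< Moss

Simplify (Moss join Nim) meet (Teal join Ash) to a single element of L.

Moss ∨ Nim = Nim
Teal ∨ Ash = Ash
Nim ∧ Ash = Teal

Teal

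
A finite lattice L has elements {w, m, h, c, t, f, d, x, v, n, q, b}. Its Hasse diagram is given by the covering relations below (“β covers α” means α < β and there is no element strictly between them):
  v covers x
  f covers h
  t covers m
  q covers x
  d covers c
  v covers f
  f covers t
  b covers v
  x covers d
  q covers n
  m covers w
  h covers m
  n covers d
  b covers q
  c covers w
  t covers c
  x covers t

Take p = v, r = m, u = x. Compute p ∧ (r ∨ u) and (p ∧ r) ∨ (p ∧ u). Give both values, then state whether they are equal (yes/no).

r ∨ u = x, so p ∧ (r ∨ u) = v ∧ x = x.
p ∧ r = m and p ∧ u = x, so (p ∧ r) ∨ (p ∧ u) = m ∨ x = x.
Equal: yes.

x; x; yes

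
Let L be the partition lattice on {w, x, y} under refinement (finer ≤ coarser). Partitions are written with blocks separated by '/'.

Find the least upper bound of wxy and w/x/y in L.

wxy

Common upper bounds of {wxy, w/x/y}: wxy.
The least among these is wxy.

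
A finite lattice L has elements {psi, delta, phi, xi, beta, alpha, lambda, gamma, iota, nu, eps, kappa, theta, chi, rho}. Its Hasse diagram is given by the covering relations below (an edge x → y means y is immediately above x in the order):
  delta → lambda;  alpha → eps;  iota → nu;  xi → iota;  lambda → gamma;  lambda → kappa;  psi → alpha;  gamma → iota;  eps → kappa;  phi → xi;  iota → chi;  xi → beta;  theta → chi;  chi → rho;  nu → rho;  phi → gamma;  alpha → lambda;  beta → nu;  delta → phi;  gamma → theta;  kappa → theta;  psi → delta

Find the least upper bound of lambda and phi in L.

Common upper bounds of {lambda, phi}: chi, gamma, iota, nu, rho, theta.
The least among these is gamma.

gamma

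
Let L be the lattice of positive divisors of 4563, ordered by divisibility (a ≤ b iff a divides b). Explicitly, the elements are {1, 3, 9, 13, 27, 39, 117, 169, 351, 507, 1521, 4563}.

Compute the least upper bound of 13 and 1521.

1521

Common upper bounds of {13, 1521}: 1521, 4563.
The least among these is 1521.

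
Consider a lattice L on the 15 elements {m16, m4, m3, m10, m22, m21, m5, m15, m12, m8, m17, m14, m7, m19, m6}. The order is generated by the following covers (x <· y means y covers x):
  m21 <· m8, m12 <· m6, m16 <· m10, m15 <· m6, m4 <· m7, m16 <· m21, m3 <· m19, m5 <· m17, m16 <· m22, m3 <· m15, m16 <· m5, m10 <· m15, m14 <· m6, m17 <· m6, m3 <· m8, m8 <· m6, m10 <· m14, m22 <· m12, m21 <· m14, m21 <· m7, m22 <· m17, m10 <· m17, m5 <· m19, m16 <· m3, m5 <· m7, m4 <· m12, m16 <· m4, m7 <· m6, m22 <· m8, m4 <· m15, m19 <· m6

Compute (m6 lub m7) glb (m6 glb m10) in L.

m6 ∨ m7 = m6
m6 ∧ m10 = m10
m6 ∧ m10 = m10

m10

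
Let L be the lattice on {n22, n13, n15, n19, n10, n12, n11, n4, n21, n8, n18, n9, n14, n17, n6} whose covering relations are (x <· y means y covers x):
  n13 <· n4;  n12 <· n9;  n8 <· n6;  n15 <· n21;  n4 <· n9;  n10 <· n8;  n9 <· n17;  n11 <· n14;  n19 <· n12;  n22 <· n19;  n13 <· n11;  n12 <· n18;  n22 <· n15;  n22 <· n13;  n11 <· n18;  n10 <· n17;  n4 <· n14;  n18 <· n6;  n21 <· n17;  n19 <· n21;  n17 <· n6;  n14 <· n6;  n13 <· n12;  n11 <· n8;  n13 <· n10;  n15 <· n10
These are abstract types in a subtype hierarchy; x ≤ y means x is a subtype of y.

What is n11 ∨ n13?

Common upper bounds of {n11, n13}: n11, n14, n18, n6, n8.
The least among these is n11.

n11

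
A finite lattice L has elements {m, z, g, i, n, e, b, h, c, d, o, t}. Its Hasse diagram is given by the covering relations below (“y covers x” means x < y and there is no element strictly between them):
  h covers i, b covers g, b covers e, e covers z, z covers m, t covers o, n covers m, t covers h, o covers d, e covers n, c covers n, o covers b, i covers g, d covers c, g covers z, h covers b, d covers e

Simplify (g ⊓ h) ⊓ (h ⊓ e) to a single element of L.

z

g ∧ h = g
h ∧ e = e
g ∧ e = z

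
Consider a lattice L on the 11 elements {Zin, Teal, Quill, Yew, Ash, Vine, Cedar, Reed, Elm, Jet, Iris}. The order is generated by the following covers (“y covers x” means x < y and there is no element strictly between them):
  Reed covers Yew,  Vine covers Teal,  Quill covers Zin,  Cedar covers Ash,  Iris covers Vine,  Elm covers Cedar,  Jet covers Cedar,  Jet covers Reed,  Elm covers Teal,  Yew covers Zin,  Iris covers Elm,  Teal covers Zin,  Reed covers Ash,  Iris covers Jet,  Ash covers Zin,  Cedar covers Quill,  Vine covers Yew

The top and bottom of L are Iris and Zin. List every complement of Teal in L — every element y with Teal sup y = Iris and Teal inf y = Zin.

Need y with Teal ∨ y = Iris and Teal ∧ y = Zin.
Checking each element gives: Jet, Reed.

Jet, Reed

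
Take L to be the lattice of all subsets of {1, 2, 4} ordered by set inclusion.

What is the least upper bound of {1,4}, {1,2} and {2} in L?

{1,2,4}

Common upper bounds of {{1,4}, {1,2}, {2}}: {1,2,4}.
The least among these is {1,2,4}.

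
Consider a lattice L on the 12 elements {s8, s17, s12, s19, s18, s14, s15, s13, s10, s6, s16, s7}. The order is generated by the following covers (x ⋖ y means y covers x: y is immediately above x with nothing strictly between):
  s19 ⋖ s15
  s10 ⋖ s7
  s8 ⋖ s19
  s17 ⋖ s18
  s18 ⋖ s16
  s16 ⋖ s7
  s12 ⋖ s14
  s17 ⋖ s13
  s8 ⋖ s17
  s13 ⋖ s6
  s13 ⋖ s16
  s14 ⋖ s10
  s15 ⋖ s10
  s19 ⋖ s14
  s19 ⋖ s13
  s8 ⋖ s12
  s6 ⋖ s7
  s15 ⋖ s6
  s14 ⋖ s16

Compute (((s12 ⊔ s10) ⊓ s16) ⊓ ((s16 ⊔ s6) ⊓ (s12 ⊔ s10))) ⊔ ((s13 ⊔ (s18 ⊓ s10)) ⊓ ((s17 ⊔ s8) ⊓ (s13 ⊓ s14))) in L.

s12 ∨ s10 = s10
s10 ∧ s16 = s14
s16 ∨ s6 = s7
s12 ∨ s10 = s10
s7 ∧ s10 = s10
s14 ∧ s10 = s14
s18 ∧ s10 = s8
s13 ∨ s8 = s13
s17 ∨ s8 = s17
s13 ∧ s14 = s19
s17 ∧ s19 = s8
s13 ∧ s8 = s8
s14 ∨ s8 = s14

s14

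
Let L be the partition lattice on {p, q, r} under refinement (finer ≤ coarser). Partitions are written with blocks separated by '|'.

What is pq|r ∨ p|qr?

pqr

The join of pq|r and p|qr merges any blocks that overlap across the partitions, giving pqr.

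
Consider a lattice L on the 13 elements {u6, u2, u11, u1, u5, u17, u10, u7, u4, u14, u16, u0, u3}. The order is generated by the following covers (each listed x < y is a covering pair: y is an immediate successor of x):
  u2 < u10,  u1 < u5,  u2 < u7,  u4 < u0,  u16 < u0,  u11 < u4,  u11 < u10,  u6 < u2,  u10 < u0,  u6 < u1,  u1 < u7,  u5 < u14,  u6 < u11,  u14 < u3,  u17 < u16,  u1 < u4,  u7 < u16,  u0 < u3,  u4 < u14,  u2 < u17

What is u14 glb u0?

Common lower bounds of {u14, u0}: u1, u11, u4, u6.
The greatest among these is u4.

u4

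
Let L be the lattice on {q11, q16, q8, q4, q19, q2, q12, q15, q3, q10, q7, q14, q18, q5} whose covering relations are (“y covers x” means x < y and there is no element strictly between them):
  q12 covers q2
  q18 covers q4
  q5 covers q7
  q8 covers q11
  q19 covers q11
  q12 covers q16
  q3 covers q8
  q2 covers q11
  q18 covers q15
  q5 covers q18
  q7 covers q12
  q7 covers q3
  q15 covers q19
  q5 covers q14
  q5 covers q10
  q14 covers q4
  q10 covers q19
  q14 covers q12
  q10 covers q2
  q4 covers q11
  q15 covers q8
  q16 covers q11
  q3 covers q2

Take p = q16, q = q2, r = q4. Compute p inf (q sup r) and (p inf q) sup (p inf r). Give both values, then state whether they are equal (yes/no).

q16; q11; no

q sup r = q14, so p inf (q sup r) = q16 inf q14 = q16.
p inf q = q11 and p inf r = q11, so (p inf q) sup (p inf r) = q11 sup q11 = q11.
Equal: no.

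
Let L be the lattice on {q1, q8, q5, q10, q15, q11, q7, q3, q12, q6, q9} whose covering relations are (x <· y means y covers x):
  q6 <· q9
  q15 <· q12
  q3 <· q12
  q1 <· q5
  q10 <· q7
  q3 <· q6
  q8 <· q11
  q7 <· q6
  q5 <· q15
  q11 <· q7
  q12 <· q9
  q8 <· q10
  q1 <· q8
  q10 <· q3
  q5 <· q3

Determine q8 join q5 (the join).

q3

Common upper bounds of {q8, q5}: q12, q3, q6, q9.
The least among these is q3.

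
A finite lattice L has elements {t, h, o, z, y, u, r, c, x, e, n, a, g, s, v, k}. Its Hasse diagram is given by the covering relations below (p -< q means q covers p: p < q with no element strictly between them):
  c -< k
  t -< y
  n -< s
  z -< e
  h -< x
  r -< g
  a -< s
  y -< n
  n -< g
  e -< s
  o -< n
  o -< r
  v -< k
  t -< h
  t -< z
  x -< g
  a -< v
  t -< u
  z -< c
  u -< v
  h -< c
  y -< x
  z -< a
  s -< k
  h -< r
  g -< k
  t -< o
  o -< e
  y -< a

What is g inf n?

Common lower bounds of {g, n}: n, o, t, y.
The greatest among these is n.

n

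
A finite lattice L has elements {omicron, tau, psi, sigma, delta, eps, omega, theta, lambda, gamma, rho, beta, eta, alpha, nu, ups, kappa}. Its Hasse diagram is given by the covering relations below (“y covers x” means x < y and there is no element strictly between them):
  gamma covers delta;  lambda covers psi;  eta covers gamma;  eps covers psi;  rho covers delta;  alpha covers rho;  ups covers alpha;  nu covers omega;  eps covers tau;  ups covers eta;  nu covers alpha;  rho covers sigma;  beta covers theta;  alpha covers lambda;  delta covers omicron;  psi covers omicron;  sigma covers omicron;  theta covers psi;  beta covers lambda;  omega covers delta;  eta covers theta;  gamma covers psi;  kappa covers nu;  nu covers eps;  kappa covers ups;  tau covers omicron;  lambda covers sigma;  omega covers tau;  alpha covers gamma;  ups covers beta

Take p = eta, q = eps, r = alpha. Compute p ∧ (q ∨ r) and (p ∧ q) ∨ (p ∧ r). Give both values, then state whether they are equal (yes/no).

q ∨ r = nu, so p ∧ (q ∨ r) = eta ∧ nu = gamma.
p ∧ q = psi and p ∧ r = gamma, so (p ∧ q) ∨ (p ∧ r) = psi ∨ gamma = gamma.
Equal: yes.

gamma; gamma; yes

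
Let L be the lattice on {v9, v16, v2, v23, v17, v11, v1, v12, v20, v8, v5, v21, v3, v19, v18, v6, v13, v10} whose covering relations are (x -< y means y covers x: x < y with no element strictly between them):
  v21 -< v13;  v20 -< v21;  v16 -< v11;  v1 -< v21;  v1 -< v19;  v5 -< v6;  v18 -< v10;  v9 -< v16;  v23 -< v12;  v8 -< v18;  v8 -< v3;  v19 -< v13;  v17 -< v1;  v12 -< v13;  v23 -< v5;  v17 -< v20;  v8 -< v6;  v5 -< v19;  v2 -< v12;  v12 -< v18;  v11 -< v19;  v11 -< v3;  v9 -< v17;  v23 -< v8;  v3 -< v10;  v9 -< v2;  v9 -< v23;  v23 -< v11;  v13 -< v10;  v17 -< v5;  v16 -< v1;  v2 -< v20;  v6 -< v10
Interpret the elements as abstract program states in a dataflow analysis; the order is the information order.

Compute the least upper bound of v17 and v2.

v20

Common upper bounds of {v17, v2}: v10, v13, v20, v21.
The least among these is v20.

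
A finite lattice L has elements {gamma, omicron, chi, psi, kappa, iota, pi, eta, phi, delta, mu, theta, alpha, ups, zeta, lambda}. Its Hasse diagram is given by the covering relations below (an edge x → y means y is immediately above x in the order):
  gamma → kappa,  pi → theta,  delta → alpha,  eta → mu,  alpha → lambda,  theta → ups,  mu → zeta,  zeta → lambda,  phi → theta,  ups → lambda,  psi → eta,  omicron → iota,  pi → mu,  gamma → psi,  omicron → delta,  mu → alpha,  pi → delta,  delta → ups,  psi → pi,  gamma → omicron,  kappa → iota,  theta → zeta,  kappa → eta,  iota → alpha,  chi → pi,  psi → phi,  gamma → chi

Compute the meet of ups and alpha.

Common lower bounds of {ups, alpha}: chi, delta, gamma, omicron, pi, psi.
The greatest among these is delta.

delta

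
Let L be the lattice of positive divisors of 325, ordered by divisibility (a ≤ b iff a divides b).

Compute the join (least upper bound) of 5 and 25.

Common upper bounds of {5, 25}: 25, 325.
The least among these is 25.

25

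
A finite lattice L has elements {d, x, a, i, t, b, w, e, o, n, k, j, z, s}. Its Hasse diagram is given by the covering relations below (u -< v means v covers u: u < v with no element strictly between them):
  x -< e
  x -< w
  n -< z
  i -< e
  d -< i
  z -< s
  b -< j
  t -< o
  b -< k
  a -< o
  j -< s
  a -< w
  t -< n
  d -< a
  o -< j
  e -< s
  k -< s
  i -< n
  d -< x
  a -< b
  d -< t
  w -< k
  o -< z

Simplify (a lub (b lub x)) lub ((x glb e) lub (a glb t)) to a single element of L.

b ∨ x = k
a ∨ k = k
x ∧ e = x
a ∧ t = d
x ∨ d = x
k ∨ x = k

k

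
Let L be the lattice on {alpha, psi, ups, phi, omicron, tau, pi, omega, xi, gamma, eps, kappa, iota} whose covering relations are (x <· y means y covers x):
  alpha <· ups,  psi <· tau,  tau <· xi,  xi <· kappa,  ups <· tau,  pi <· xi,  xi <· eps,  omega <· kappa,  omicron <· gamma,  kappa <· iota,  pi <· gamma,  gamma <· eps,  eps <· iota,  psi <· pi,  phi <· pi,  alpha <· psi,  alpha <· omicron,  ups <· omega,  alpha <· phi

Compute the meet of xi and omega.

ups

Common lower bounds of {xi, omega}: alpha, ups.
The greatest among these is ups.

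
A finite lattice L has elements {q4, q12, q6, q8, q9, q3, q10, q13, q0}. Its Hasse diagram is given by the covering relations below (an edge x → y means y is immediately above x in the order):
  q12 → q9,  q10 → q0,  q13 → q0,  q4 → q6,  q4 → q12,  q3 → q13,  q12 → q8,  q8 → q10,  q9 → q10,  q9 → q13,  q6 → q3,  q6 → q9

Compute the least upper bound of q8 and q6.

Common upper bounds of {q8, q6}: q0, q10.
The least among these is q10.

q10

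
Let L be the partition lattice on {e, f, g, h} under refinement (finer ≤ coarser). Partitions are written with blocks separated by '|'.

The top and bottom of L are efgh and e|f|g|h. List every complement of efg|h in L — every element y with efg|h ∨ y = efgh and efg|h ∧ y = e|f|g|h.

Need y with efg|h ∨ y = efgh and efg|h ∧ y = e|f|g|h.
Checking each element gives: eh|f|g, e|fh|g, e|f|gh.

eh|f|g, e|fh|g, e|f|gh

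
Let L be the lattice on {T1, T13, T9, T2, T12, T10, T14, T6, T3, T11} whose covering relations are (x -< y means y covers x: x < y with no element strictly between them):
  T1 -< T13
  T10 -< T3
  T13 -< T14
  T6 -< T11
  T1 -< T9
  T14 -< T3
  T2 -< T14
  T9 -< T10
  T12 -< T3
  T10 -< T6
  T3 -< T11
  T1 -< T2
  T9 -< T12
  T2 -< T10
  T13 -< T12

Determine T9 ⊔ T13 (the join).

Common upper bounds of {T9, T13}: T11, T12, T3.
The least among these is T12.

T12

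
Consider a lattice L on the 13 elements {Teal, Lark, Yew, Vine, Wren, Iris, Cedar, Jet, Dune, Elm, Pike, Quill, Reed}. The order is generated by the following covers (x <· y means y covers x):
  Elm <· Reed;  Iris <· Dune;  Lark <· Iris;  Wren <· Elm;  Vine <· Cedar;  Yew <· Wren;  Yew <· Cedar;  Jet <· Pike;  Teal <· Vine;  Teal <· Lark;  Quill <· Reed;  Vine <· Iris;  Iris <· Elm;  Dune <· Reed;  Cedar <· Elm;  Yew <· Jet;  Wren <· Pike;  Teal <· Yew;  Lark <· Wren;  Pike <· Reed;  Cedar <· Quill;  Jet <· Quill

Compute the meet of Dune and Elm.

Common lower bounds of {Dune, Elm}: Iris, Lark, Teal, Vine.
The greatest among these is Iris.

Iris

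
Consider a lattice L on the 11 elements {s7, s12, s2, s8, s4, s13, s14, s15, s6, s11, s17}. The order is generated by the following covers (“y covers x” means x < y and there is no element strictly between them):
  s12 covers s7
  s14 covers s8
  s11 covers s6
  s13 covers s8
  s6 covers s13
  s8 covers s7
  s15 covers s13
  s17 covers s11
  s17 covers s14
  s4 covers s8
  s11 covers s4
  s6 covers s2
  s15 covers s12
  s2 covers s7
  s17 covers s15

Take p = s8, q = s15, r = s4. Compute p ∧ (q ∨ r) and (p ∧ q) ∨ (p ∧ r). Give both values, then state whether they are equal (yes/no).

q ∨ r = s17, so p ∧ (q ∨ r) = s8 ∧ s17 = s8.
p ∧ q = s8 and p ∧ r = s8, so (p ∧ q) ∨ (p ∧ r) = s8 ∨ s8 = s8.
Equal: yes.

s8; s8; yes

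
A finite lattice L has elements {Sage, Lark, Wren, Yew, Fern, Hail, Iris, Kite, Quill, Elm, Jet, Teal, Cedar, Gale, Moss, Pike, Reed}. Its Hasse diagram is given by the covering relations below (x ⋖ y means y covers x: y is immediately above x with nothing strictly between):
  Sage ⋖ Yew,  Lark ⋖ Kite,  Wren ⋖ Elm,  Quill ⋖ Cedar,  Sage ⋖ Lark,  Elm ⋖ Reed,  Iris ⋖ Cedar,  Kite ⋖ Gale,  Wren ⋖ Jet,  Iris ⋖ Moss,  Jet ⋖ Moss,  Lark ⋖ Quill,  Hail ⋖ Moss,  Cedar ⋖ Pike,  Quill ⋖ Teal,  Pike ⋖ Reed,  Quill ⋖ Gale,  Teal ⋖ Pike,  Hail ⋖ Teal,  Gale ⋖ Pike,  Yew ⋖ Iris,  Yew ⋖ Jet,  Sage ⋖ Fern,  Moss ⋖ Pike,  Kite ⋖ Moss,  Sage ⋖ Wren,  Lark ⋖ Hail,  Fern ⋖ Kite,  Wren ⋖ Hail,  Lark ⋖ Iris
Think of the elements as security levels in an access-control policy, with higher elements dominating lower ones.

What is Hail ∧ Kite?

Common lower bounds of {Hail, Kite}: Lark, Sage.
The greatest among these is Lark.

Lark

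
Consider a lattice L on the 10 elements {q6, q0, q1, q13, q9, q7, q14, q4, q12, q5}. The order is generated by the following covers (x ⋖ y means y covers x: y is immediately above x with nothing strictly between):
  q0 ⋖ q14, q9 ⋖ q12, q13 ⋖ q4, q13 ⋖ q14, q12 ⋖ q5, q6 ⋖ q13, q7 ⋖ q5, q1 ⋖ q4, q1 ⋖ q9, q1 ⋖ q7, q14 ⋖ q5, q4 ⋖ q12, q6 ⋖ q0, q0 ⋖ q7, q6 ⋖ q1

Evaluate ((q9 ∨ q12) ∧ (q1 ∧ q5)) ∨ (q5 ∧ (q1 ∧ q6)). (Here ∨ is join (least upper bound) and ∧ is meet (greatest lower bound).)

q1

q9 ∨ q12 = q12
q1 ∧ q5 = q1
q12 ∧ q1 = q1
q1 ∧ q6 = q6
q5 ∧ q6 = q6
q1 ∨ q6 = q1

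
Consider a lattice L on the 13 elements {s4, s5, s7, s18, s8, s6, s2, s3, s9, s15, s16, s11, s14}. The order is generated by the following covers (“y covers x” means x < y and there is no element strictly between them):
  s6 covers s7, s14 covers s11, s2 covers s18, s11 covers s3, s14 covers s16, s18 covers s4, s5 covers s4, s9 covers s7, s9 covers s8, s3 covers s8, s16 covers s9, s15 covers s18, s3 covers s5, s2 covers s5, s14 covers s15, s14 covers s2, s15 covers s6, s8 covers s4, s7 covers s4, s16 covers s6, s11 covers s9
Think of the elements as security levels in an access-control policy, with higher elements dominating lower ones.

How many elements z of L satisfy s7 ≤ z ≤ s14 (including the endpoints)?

The interval [s7, s14] = {s11, s14, s15, s16, s6, s7, s9}, which has 7 elements.

7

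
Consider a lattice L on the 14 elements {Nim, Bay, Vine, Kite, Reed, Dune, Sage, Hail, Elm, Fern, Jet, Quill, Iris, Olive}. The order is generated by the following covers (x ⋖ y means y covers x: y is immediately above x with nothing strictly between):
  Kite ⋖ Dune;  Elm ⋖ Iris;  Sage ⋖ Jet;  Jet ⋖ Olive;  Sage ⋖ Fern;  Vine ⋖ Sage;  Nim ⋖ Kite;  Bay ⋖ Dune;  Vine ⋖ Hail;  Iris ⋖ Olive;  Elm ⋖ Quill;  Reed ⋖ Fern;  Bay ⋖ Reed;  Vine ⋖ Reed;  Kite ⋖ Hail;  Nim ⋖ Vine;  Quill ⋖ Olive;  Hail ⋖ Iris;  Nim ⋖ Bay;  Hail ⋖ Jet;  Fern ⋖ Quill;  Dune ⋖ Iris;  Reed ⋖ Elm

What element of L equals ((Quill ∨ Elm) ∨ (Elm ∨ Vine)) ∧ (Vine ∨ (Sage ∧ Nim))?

Quill ∨ Elm = Quill
Elm ∨ Vine = Elm
Quill ∨ Elm = Quill
Sage ∧ Nim = Nim
Vine ∨ Nim = Vine
Quill ∧ Vine = Vine

Vine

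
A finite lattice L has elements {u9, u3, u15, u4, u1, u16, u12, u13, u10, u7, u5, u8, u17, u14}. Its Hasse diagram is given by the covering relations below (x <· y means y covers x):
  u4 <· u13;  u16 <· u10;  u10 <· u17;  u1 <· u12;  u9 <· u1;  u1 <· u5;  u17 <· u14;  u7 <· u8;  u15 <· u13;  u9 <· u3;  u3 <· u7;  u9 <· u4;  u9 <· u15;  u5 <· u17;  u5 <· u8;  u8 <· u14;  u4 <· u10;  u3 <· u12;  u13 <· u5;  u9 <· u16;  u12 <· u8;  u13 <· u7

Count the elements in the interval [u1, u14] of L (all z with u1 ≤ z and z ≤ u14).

The interval [u1, u14] = {u1, u12, u14, u17, u5, u8}, which has 6 elements.

6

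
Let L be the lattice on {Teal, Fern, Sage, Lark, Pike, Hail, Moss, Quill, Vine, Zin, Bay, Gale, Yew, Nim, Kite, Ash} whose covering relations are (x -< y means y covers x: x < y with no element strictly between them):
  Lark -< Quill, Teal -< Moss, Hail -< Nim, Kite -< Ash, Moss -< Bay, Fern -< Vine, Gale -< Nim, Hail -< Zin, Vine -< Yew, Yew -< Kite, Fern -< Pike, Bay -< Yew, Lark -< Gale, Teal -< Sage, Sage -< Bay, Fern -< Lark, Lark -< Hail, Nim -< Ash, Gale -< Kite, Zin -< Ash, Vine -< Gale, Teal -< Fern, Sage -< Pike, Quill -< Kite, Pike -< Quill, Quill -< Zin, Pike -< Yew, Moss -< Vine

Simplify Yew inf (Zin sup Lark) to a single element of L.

Zin ∨ Lark = Zin
Yew ∧ Zin = Pike

Pike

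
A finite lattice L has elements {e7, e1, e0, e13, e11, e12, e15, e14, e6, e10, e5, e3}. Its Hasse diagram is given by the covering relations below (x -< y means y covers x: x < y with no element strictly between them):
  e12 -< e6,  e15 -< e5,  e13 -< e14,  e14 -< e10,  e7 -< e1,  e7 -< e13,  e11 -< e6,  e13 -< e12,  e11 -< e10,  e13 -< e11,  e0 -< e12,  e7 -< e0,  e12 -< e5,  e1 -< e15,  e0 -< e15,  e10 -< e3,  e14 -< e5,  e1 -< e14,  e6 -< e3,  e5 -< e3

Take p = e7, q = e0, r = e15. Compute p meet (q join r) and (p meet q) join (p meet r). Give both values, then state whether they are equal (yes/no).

e7; e7; yes

q join r = e15, so p meet (q join r) = e7 meet e15 = e7.
p meet q = e7 and p meet r = e7, so (p meet q) join (p meet r) = e7 join e7 = e7.
Equal: yes.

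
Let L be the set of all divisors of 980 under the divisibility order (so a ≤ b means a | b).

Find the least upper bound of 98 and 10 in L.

490

In the divisibility order, the join is the least common multiple: lcm(98, 10) = 490.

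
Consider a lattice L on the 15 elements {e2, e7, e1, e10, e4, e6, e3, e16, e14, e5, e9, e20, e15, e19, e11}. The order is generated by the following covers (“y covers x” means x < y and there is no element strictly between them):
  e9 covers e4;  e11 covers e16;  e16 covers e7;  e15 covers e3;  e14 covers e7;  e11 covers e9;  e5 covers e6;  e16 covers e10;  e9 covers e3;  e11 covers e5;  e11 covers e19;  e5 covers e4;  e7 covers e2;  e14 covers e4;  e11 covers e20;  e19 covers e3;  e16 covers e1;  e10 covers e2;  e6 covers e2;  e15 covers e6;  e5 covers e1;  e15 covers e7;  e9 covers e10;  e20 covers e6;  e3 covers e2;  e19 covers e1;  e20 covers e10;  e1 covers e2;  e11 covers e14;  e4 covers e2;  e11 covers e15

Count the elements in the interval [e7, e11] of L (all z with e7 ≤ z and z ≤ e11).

5

The interval [e7, e11] = {e11, e14, e15, e16, e7}, which has 5 elements.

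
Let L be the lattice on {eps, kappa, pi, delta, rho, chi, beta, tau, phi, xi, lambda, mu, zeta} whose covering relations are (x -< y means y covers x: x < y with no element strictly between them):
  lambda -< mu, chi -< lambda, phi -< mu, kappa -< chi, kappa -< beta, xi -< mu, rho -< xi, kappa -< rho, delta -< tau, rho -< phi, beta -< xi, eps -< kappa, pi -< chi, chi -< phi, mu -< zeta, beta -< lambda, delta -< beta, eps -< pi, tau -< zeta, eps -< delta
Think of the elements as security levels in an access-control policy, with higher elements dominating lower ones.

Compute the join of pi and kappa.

Common upper bounds of {pi, kappa}: chi, lambda, mu, phi, zeta.
The least among these is chi.

chi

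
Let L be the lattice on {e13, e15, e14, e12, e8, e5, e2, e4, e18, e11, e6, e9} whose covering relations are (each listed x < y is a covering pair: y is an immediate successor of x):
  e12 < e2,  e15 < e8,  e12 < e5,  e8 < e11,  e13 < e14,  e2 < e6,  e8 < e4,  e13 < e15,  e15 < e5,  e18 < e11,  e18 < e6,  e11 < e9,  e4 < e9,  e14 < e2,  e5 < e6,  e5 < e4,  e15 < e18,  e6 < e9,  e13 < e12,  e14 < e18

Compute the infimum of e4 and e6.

e5

Common lower bounds of {e4, e6}: e12, e13, e15, e5.
The greatest among these is e5.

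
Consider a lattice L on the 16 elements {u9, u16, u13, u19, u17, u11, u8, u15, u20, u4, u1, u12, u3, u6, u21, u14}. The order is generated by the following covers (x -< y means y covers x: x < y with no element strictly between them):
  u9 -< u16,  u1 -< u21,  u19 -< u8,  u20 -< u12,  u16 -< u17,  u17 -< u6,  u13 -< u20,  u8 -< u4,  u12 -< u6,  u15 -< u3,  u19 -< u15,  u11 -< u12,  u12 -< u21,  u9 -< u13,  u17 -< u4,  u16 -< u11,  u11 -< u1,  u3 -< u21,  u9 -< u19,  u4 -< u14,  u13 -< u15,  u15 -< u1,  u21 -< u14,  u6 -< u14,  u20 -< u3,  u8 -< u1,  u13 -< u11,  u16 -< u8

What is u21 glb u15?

Common lower bounds of {u21, u15}: u13, u15, u19, u9.
The greatest among these is u15.

u15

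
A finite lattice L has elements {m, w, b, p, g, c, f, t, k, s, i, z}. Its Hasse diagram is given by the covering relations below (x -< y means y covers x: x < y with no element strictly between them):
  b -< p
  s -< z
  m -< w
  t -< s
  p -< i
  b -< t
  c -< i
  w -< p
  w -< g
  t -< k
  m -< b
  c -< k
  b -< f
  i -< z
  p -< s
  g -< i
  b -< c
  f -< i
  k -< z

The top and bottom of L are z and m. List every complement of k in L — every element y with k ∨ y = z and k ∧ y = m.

g, w

Need y with k ∨ y = z and k ∧ y = m.
Checking each element gives: g, w.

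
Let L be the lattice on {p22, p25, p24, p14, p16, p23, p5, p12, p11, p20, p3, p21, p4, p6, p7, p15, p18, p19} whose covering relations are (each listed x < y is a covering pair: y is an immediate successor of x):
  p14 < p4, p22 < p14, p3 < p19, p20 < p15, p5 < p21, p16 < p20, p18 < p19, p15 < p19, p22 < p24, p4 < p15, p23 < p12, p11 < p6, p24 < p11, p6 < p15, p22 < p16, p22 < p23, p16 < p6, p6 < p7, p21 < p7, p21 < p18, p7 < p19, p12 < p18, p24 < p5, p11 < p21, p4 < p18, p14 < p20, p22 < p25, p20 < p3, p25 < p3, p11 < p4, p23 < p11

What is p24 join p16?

Common upper bounds of {p24, p16}: p15, p19, p6, p7.
The least among these is p6.

p6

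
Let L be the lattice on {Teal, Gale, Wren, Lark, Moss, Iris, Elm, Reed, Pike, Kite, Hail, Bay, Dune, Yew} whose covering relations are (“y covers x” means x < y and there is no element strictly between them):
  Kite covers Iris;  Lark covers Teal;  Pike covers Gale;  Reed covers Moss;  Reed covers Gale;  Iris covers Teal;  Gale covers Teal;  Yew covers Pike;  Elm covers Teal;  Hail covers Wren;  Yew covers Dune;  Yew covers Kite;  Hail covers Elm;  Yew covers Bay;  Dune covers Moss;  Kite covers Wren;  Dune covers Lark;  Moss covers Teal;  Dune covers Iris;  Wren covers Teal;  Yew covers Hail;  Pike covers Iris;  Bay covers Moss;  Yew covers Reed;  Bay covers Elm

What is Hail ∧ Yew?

Common lower bounds of {Hail, Yew}: Elm, Hail, Teal, Wren.
The greatest among these is Hail.

Hail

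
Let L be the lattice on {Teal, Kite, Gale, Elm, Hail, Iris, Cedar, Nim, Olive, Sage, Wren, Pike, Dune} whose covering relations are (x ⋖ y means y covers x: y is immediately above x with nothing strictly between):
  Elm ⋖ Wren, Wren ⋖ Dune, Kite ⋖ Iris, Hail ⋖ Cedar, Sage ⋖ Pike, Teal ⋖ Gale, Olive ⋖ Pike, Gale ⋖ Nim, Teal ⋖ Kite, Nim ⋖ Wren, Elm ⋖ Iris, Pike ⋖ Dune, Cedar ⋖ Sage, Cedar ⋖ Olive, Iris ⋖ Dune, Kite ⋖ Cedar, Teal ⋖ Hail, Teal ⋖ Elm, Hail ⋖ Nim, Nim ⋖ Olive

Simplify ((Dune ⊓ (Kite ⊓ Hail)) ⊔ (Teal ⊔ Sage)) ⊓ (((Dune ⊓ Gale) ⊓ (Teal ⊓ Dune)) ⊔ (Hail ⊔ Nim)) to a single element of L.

Kite ∧ Hail = Teal
Dune ∧ Teal = Teal
Teal ∨ Sage = Sage
Teal ∨ Sage = Sage
Dune ∧ Gale = Gale
Teal ∧ Dune = Teal
Gale ∧ Teal = Teal
Hail ∨ Nim = Nim
Teal ∨ Nim = Nim
Sage ∧ Nim = Hail

Hail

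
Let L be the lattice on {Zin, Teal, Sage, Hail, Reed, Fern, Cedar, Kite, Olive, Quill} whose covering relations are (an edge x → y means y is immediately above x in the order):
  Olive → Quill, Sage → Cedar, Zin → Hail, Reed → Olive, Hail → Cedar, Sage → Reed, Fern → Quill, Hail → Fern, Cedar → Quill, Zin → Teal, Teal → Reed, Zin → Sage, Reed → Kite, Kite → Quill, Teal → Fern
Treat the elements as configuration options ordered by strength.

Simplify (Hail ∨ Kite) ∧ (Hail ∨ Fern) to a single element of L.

Fern

Hail ∨ Kite = Quill
Hail ∨ Fern = Fern
Quill ∧ Fern = Fern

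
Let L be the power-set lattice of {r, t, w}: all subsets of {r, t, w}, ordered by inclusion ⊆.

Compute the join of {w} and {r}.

{r,w}

Common upper bounds of {{w}, {r}}: {r,t,w}, {r,w}.
The least among these is {r,w}.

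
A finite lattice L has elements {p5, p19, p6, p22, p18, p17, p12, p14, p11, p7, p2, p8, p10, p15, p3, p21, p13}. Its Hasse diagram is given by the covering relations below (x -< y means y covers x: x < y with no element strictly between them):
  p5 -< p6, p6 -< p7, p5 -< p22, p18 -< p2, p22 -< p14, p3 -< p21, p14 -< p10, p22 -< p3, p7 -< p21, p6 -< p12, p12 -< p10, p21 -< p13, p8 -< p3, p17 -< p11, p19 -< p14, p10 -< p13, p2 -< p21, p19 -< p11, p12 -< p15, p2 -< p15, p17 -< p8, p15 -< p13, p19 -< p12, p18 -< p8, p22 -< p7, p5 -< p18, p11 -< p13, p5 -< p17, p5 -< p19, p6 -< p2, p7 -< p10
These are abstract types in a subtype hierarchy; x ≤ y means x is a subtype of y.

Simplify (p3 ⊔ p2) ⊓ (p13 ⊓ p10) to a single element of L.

p3 ∨ p2 = p21
p13 ∧ p10 = p10
p21 ∧ p10 = p7

p7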